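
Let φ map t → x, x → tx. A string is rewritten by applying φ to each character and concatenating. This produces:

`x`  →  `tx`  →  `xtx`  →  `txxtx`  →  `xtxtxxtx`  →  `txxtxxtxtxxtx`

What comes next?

xtxtxxtxtxxtxxtxtxxtx

Replace each of the 13 characters of txxtxxtxtxxtx in place — x tx tx x tx tx x tx x tx tx x tx — and concatenate.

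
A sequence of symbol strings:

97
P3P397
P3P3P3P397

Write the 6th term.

Each term is the previous one with P3P3 prepended.
From P3P3P3P397, 3 further steps: P3P3P3P397 → P3P3P3P3P3P397 → P3P3P3P3P3P3P3P397 → (answer).

P3P3P3P3P3P3P3P3P3P397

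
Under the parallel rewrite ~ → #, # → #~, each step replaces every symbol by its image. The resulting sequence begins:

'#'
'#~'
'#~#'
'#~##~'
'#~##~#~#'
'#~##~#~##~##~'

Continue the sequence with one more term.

Replace each of the 13 characters of #~##~#~##~##~ in place — #~ # #~ #~ # #~ # #~ #~ # #~ #~ # — and concatenate.

#~##~#~##~##~#~##~#~#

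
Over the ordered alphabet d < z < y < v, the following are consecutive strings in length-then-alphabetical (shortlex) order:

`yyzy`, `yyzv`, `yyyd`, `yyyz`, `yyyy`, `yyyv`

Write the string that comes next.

The successor of yyyv increments the rightmost position that isn't already v and resets every position after it to d.

yyvd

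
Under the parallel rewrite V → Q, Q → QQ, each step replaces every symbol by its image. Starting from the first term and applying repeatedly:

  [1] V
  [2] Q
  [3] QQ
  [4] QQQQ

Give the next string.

Rewriting each symbol of QQQQ: Q→QQ, Q→QQ, Q→QQ, Q→QQ, which concatenates to QQ QQ QQ QQ.

QQQQQQQQ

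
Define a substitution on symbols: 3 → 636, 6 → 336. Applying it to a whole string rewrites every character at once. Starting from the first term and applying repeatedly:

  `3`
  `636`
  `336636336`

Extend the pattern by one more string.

Expanding 336636336: 3→636, 3→636, 6→336, 6→336, 3→636, 6→336, 3→636, 3→636, 6→336. Concatenated: 636 636 336 336 636 336 636 636 336.

636636336336636336636636336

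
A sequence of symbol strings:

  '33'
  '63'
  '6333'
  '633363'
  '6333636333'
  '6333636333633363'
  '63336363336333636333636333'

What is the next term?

633363633363336363336363336333636333633363

From term 3 onward, concatenate the last term with the second-to-last: 63·33 = 6333, 6333·63 = 633363, …
The next term joins 63336363336333636333636333 and 6333636333633363.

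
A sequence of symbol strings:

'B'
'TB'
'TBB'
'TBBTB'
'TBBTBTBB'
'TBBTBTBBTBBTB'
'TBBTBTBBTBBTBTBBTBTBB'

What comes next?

From term 3 onward, concatenate the last term with the second-to-last: TB·B = TBB, TBB·TB = TBBTB, …
So term 8 is TBBTBTBBTBBTBTBBTBTBB·TBBTBTBBTBBTB.

TBBTBTBBTBBTBTBBTBTBBTBBTBTBBTBBTB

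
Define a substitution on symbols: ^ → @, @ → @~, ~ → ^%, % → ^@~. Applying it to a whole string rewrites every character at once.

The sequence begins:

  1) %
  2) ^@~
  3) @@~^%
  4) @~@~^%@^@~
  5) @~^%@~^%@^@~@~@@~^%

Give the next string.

φ(@~^%@~^%@^@~@~@@~^%) expands symbol-by-symbol to @~ ^% @ ^@~ @~ ^% @ ^@~ @~ @ @~ ^% @~ ^% @~ @~ ^% @ ^@~; joining the 19 pieces gives the next term.

@~^%@^@~@~^%@^@~@~@@~^%@~^%@~@~^%@^@~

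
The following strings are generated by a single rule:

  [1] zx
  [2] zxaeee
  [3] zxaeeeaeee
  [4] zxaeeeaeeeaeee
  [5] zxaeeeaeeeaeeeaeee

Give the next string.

The strings grow by a fixed suffix aeee each time.
Applying this once more to zxaeeeaeeeaeeeaeee:

zxaeeeaeeeaeeeaeeeaeee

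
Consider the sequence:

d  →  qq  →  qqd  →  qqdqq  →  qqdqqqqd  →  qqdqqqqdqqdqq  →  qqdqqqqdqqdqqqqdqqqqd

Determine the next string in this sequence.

This is a Fibonacci-style word recurrence s(k) = s(k−1)·s(k−2): e.g. qq·d = qqd.
Continuing: qqdqqqqdqqdqqqqdqqqqd · qqdqqqqdqqdqq gives term 8.

qqdqqqqdqqdqqqqdqqqqdqqdqqqqdqqdqq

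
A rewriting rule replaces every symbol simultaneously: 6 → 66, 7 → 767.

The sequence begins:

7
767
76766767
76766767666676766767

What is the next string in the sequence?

767667676666767667676666666676766767666676766767

Replace each of the 20 characters of 76766767666676766767 in place — 767 66 767 66 66 767 66 767 66 66 66 66 767 66 767 66 66 767 66 767 — and concatenate.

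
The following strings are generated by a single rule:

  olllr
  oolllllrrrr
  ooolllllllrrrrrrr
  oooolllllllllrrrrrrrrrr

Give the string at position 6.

oooooolllllllllllllrrrrrrrrrrrrrrrr

Term n consists of n o's, followed by 2n+1 l's, followed by 3n-2 r's (n = 1, 2, …).
For term 6, n = 6, so the run lengths are 6, 13, 16.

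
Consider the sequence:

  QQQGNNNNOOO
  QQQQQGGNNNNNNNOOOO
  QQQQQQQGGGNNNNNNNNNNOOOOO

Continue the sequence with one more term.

QQQQQQQQQGGGGNNNNNNNNNNNNNOOOOOO

Term n consists of 2n+1 Q's, followed by n G's, followed by 3n+1 N's, followed by n+2 O's (n = 1, 2, …).
Setting n = 4 gives 9, 4, 13, 6 characters in each block.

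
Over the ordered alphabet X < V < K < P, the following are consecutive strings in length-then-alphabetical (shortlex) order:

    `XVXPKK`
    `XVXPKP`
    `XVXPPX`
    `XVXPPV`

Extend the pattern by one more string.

XVXPPK

The successor of XVXPPV increments the rightmost position that isn't already P and resets every position after it to X.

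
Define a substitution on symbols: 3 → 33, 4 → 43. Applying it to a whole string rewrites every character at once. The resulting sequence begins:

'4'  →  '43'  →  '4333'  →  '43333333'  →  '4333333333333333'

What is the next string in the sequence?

43333333333333333333333333333333

φ(4333333333333333) expands symbol-by-symbol to 43 33 33 33 33 33 33 33 33 33 33 33 33 33 33 33; joining the 16 pieces gives the next term.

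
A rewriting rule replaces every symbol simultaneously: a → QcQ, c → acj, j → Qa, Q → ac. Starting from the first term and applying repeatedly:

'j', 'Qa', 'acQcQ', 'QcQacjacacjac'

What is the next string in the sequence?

acacjacQcQacjQaQcQacjQcQacjQaQcQacj

φ(QcQacjacacjac) expands symbol-by-symbol to ac acj ac QcQ acj Qa QcQ acj QcQ acj Qa QcQ acj; joining the 13 pieces gives the next term.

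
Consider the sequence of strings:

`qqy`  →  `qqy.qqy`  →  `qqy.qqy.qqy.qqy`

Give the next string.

Every step duplicates the string with '.' between the halves.
One more doubling of qqy.qqy.qqy.qqy gives the answer.

qqy.qqy.qqy.qqy.qqy.qqy.qqy.qqy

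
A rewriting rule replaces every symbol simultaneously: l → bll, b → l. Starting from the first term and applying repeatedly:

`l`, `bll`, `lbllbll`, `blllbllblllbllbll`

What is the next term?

Rewriting the 17 symbols of blllbllblllbllbll one by one yields l bll bll bll l bll bll l bll bll bll l bll bll l bll bll; concatenated:

lbllbllblllbllblllbllbllblllbllblllbllbll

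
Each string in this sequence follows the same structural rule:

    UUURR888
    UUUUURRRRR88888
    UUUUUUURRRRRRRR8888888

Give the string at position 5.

UUUUUUUUUUURRRRRRRRRRRRRR88888888888

The n-th term is 2n+1 U's then 3n-1 R's then 2n+1 8's (n = 1, 2, …).
For term 5, n = 5, so the run lengths are 11, 14, 11.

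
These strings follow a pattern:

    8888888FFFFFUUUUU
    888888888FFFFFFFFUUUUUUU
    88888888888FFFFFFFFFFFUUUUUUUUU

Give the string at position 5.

888888888888888FFFFFFFFFFFFFFFFFUUUUUUUUUUUUU

Term n consists of 2n+3 8's, followed by 3n-1 F's, followed by 2n+1 U's, where the shown terms are n = 2, 3, 4.
Setting n = 6 gives 15, 17, 13 characters in each block.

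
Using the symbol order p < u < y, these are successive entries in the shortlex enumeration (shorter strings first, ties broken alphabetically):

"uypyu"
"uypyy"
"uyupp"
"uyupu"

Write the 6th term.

Advancing 2 positions from uyupu through uyupu → uyupy reaches term 6.

uyuup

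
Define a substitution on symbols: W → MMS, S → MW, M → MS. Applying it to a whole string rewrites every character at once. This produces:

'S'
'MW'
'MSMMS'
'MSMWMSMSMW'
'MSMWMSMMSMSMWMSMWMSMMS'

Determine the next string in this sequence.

MSMWMSMMSMSMWMSMSMWMSMWMSMMSMSMWMSMMSMSMWMSMSMW

φ(MSMWMSMMSMSMWMSMWMSMMS) expands symbol-by-symbol to MS MW MS MMS MS MW MS MS MW MS MW MS MMS MS MW MS MMS MS MW MS MS MW; joining the 22 pieces gives the next term.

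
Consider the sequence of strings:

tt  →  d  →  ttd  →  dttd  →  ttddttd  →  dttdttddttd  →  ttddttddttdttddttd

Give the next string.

This is a Fibonacci-style word recurrence s(k) = s(k−2)·s(k−1): e.g. tt·d = ttd.
So term 8 is dttdttddttd·ttddttddttdttddttd.

dttdttddttdttddttddttdttddttd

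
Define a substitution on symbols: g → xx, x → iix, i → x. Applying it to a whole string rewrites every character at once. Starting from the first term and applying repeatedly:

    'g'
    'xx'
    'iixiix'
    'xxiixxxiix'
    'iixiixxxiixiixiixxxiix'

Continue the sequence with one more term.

xxiixxxiixiixiixxxiixxxiixxxiixiixiixxxiix

Replace each of the 22 characters of iixiixxxiixiixiixxxiix in place — x x iix x x iix iix iix x x iix x x iix x x iix iix iix x x iix — and concatenate.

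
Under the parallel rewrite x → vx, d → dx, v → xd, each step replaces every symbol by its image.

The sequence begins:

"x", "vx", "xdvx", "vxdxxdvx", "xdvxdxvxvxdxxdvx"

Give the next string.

Rewriting the 16 symbols of xdvxdxvxvxdxxdvx one by one yields vx dx xd vx dx vx xd vx xd vx dx vx vx dx xd vx; concatenated:

vxdxxdvxdxvxxdvxxdvxdxvxvxdxxdvx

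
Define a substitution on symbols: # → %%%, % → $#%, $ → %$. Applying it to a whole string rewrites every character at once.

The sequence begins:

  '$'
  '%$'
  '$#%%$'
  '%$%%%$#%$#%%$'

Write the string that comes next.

Rewriting the 13 symbols of %$%%%$#%$#%%$ one by one yields $#% %$ $#% $#% $#% %$ %%% $#% %$ %%% $#% $#% %$; concatenated:

$#%%$$#%$#%$#%%$%%%$#%%$%%%$#%$#%%$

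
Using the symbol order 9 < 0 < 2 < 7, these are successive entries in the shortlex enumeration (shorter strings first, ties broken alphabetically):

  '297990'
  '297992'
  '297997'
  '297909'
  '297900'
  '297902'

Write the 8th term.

297929

Stepping forward 2 times from 297902: 297902 → 297907, then the target.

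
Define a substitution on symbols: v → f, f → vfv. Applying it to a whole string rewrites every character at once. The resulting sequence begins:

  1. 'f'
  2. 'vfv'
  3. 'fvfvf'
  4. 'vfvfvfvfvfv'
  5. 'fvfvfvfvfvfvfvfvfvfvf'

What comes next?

vfvfvfvfvfvfvfvfvfvfvfvfvfvfvfvfvfvfvfvfvfv

Replace each of the 21 characters of fvfvfvfvfvfvfvfvfvfvf in place — vfv f vfv f vfv f vfv f vfv f vfv f vfv f vfv f vfv f vfv f vfv — and concatenate.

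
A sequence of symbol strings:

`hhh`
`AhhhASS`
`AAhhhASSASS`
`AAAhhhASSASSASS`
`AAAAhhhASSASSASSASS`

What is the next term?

AAAAAhhhASSASSASSASSASS

Each term wraps the previous one in A on the left and ASS on the right.
One more step from AAAAhhhASSASSASSASS gives the answer.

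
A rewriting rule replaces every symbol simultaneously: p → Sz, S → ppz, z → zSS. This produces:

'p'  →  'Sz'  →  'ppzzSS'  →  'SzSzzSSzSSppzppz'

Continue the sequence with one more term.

Rewriting the 16 symbols of SzSzzSSzSSppzppz one by one yields ppz zSS ppz zSS zSS ppz ppz zSS ppz ppz Sz Sz zSS Sz Sz zSS; concatenated:

ppzzSSppzzSSzSSppzppzzSSppzppzSzSzzSSSzSzzSS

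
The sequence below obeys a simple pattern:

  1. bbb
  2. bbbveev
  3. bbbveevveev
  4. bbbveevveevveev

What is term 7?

The strings grow by a fixed suffix veev each time.
From bbbveevveevveev, 3 further steps: bbbveevveevveev → bbbveevveevveevveev → bbbveevveevveevveevveev → (answer).

bbbveevveevveevveevveevveev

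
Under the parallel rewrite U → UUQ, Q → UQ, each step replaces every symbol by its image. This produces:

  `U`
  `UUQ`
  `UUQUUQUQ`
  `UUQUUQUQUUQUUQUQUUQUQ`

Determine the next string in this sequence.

Rewriting the 21 symbols of UUQUUQUQUUQUUQUQUUQUQ one by one yields UUQ UUQ UQ UUQ UUQ UQ UUQ UQ UUQ UUQ UQ UUQ UUQ UQ UUQ UQ UUQ UUQ UQ UUQ UQ; concatenated:

UUQUUQUQUUQUUQUQUUQUQUUQUUQUQUUQUUQUQUUQUQUUQUUQUQUUQUQ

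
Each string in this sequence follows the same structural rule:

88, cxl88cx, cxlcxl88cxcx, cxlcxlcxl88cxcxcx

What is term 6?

s(k+1) = cxl·s(k)·cx, so each term gains cxl as a prefix and cx as a suffix.
From cxlcxlcxl88cxcxcx, 2 further steps: cxlcxlcxl88cxcxcx → cxlcxlcxlcxl88cxcxcxcx → (answer).

cxlcxlcxlcxlcxl88cxcxcxcxcx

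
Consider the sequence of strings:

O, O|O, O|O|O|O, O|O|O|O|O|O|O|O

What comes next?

Every step duplicates the string with '|' between the halves.
So the next term is two copies of O|O|O|O|O|O|O|O with '|' between the halves.

O|O|O|O|O|O|O|O|O|O|O|O|O|O|O|O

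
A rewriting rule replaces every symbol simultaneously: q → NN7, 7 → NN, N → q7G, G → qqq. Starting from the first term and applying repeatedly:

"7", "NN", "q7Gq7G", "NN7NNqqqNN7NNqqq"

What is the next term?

Replace each of the 16 characters of NN7NNqqqNN7NNqqq in place — q7G q7G NN q7G q7G NN7 NN7 NN7 q7G q7G NN q7G q7G NN7 NN7 NN7 — and concatenate.

q7Gq7GNNq7Gq7GNN7NN7NN7q7Gq7GNNq7Gq7GNN7NN7NN7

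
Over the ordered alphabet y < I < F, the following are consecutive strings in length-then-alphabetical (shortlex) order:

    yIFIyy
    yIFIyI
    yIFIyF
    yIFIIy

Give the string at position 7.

Advancing 3 positions from yIFIIy through yIFIIy → yIFIII → yIFIIF reaches term 7.

yIFIFy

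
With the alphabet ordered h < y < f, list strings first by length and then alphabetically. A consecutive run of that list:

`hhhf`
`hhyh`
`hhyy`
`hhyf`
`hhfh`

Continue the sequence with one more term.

hhfy

Treat hhfh as a base-3 numeral over the given alphabet and add one, carrying through any trailing f's.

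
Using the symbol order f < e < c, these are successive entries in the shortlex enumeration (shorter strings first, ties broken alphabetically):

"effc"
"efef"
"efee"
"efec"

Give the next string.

Find the rightmost character of efec below c, bump it to the next letter, and reset everything to its right to f.

efcf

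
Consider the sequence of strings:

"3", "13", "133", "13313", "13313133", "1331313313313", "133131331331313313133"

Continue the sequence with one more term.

From term 3 onward, concatenate the last term with the second-to-last: 13·3 = 133, 133·13 = 13313, …
So term 8 is 133131331331313313133·1331313313313.

1331313313313133131331331313313313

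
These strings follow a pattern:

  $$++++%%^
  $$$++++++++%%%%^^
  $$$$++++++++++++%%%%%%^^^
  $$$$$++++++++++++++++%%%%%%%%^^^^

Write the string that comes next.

Each string has the form $^{n+1} +^{4n} %^{2n} ^^{n} (n = 1, 2, …).
For the next term, n = 5, so the run lengths are 6, 20, 10, 5.

$$$$$$++++++++++++++++++++%%%%%%%%%%^^^^^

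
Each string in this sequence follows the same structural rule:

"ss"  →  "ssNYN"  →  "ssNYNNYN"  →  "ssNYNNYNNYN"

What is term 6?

ssNYNNYNNYNNYNNYN

The strings grow by a fixed suffix NYN each time.
From ssNYNNYNNYN, 2 further steps: ssNYNNYNNYN → ssNYNNYNNYNNYN → (answer).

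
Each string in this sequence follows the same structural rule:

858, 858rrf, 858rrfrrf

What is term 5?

858rrfrrfrrfrrf

The strings grow by a fixed suffix rrf each time.
From 858rrfrrf, 2 further steps: 858rrfrrf → 858rrfrrfrrf → (answer).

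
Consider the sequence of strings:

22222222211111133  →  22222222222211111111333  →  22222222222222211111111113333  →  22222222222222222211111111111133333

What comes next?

Term n consists of 3n+3 2's, followed by 2n+2 1's, followed by n 3's, where the shown terms are n = 2, 3, 4, 5.
Setting n = 6 gives 21, 14, 6 characters in each block.

22222222222222222222211111111111111333333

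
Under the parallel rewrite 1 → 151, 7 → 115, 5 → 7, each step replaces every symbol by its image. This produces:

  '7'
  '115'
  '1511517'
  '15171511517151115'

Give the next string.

Applying the rule to each of the 17 symbols of 15171511517151115 gives the pieces 151 7 151 115 151 7 151 151 7 151 115 151 7 151 151 151 7, which concatenate to the answer.

15171511151517151151715111515171511511517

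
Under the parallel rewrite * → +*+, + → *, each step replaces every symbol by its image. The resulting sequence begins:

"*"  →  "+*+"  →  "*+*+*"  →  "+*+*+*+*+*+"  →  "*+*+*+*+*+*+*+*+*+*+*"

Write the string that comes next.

Replace each of the 21 characters of *+*+*+*+*+*+*+*+*+*+* in place — +*+ * +*+ * +*+ * +*+ * +*+ * +*+ * +*+ * +*+ * +*+ * +*+ * +*+ — and concatenate.

+*+*+*+*+*+*+*+*+*+*+*+*+*+*+*+*+*+*+*+*+*+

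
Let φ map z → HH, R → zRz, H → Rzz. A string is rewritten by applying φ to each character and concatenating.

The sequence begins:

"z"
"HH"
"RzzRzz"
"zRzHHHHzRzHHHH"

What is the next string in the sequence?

HHzRzHHRzzRzzRzzRzzHHzRzHHRzzRzzRzzRzz

Applying the rule to each of the 14 symbols of zRzHHHHzRzHHHH gives the pieces HH zRz HH Rzz Rzz Rzz Rzz HH zRz HH Rzz Rzz Rzz Rzz, which concatenate to the answer.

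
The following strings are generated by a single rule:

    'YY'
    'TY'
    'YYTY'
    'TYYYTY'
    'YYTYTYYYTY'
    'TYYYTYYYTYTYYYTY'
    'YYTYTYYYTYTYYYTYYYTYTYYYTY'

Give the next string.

TYYYTYYYTYTYYYTYYYTYTYYYTYTYYYTYYYTYTYYYTY

From term 3 onward, concatenate the second-to-last term with the last: YY·TY = YYTY, TY·YYTY = TYYYTY, …
Continuing: TYYYTYYYTYTYYYTY · YYTYTYYYTYTYYYTYYYTYTYYYTY gives term 8.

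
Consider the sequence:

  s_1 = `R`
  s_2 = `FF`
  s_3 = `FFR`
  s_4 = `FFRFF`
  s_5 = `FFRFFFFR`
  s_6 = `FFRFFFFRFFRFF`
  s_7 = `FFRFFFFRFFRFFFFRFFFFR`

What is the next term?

FFRFFFFRFFRFFFFRFFFFRFFRFFFFRFFRFF

Each term (from the third on) is the previous term followed by the one before it: term 3 = FF·R = FFR.
The next term joins FFRFFFFRFFRFFFFRFFFFR and FFRFFFFRFFRFF.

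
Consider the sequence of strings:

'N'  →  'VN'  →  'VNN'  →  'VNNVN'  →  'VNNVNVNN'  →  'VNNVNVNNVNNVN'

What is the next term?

From term 3 onward, concatenate the last term with the second-to-last: VN·N = VNN, VNN·VN = VNNVN, …
So term 7 is VNNVNVNNVNNVN·VNNVNVNN.

VNNVNVNNVNNVNVNNVNVNN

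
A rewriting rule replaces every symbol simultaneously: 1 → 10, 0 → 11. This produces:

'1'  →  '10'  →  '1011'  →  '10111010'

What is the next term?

1011101010111011

Rewriting each symbol of 10111010: 1→10, 0→11, 1→10, 1→10, 1→10, 0→11, 1→10, 0→11, which concatenates to 10 11 10 10 10 11 10 11.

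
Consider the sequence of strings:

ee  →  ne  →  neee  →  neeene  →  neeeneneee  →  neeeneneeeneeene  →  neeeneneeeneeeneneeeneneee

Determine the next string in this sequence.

neeeneneeeneeeneneeeneneeeneeeneneeeneeene

This is a Fibonacci-style word recurrence s(k) = s(k−1)·s(k−2): e.g. ne·ee = neee.
Continuing: neeeneneeeneeeneneeeneneee · neeeneneeeneeene gives term 8.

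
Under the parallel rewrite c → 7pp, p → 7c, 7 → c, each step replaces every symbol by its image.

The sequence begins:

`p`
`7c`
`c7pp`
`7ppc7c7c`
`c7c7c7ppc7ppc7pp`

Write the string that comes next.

7ppc7ppc7ppc7c7c7ppc7c7c7ppc7c7c

Replace each of the 16 characters of c7c7c7ppc7ppc7pp in place — 7pp c 7pp c 7pp c 7c 7c 7pp c 7c 7c 7pp c 7c 7c — and concatenate.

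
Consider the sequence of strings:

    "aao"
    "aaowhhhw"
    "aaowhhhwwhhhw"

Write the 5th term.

Every step adds whhhw to the end: s(k+1) = s(k)·whhhw.
From aaowhhhwwhhhw, 2 further steps: aaowhhhwwhhhw → aaowhhhwwhhhwwhhhw → (answer).

aaowhhhwwhhhwwhhhwwhhhw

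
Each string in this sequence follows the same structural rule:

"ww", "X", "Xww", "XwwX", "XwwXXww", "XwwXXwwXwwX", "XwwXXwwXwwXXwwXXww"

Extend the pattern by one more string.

XwwXXwwXwwXXwwXXwwXwwXXwwXwwX

From term 3 onward, concatenate the last term with the second-to-last: X·ww = Xww, Xww·X = XwwX, …
The next term joins XwwXXwwXwwXXwwXXww and XwwXXwwXwwX.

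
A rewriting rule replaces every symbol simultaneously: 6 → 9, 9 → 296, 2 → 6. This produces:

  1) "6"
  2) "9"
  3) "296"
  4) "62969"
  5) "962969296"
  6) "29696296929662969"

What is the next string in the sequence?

6296929696296929662969962969296

Applying the rule to each of the 17 symbols of 29696296929662969 gives the pieces 6 296 9 296 9 6 296 9 296 6 296 9 9 6 296 9 296, which concatenate to the answer.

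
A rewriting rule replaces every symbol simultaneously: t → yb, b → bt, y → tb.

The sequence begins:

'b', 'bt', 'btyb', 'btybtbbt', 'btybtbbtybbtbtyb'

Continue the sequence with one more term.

Replace each of the 16 characters of btybtbbtybbtbtyb in place — bt yb tb bt yb bt bt yb tb bt bt yb bt yb tb bt — and concatenate.

btybtbbtybbtbtybtbbtbtybbtybtbbt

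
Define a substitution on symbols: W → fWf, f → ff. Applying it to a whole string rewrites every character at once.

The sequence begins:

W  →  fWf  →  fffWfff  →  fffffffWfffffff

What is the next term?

Rewriting the 15 symbols of fffffffWfffffff one by one yields ff ff ff ff ff ff ff fWf ff ff ff ff ff ff ff; concatenated:

fffffffffffffffWfffffffffffffff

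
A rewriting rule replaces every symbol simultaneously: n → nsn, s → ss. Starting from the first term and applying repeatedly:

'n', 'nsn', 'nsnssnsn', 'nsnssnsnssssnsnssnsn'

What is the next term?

Rewriting the 20 symbols of nsnssnsnssssnsnssnsn one by one yields nsn ss nsn ss ss nsn ss nsn ss ss ss ss nsn ss nsn ss ss nsn ss nsn; concatenated:

nsnssnsnssssnsnssnsnssssssssnsnssnsnssssnsnssnsn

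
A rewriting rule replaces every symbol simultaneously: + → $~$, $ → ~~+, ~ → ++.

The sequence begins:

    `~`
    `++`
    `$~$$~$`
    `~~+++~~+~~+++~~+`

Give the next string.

φ(~~+++~~+~~+++~~+) expands symbol-by-symbol to ++ ++ $~$ $~$ $~$ ++ ++ $~$ ++ ++ $~$ $~$ $~$ ++ ++ $~$; joining the 16 pieces gives the next term.

++++$~$$~$$~$++++$~$++++$~$$~$$~$++++$~$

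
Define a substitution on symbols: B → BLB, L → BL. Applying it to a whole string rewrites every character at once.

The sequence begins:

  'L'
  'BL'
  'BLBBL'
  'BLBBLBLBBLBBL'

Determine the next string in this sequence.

Rewriting the 13 symbols of BLBBLBLBBLBBL one by one yields BLB BL BLB BLB BL BLB BL BLB BLB BL BLB BLB BL; concatenated:

BLBBLBLBBLBBLBLBBLBLBBLBBLBLBBLBBL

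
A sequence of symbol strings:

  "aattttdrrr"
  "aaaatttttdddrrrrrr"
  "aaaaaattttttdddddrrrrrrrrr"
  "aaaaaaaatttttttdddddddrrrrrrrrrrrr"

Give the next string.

aaaaaaaaaattttttttdddddddddrrrrrrrrrrrrrrr

Reading off run lengths: a runs 2, 4, 6, 8; t runs 4, 5, 6, 7; d runs 1, 3, 5, 7; r runs 3, 6, 9, 12 — each is linear in n (n = 1, 2, …).
Setting n = 5 gives 10, 8, 9, 15 characters in each block.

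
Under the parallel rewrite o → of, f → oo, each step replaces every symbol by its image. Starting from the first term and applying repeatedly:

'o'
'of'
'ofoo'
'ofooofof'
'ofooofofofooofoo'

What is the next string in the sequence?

Rewriting the 16 symbols of ofooofofofooofoo one by one yields of oo of of of oo of oo of oo of of of oo of of; concatenated:

ofooofofofooofooofooofofofooofof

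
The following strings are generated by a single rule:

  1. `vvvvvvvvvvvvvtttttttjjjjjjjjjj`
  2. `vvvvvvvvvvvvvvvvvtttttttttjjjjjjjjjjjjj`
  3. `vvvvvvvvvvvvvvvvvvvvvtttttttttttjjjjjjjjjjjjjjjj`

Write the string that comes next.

vvvvvvvvvvvvvvvvvvvvvvvvvtttttttttttttjjjjjjjjjjjjjjjjjjj

The n-th term is 4n+1 v's then 2n+1 t's then 3n+1 j's, where the shown terms are n = 3, 4, 5.
At n = 6 the blocks have lengths 25, 13, 19.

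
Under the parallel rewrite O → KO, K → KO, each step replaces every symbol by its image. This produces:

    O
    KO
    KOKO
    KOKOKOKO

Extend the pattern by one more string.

KOKOKOKOKOKOKOKO

Rewriting each symbol of KOKOKOKO: K→KO, O→KO, K→KO, O→KO, K→KO, O→KO, K→KO, O→KO, which concatenates to KO KO KO KO KO KO KO KO.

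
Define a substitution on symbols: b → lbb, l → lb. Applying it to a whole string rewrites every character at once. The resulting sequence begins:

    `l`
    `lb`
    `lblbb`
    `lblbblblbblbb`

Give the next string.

lblbblblbblbblblbblblbblbblblbblbb

φ(lblbblblbblbb) expands symbol-by-symbol to lb lbb lb lbb lbb lb lbb lb lbb lbb lb lbb lbb; joining the 13 pieces gives the next term.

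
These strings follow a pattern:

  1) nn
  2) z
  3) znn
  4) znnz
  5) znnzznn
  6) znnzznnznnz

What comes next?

znnzznnznnzznnzznn

This is a Fibonacci-style word recurrence s(k) = s(k−1)·s(k−2): e.g. z·nn = znn.
Continuing: znnzznnznnz · znnzznn gives term 7.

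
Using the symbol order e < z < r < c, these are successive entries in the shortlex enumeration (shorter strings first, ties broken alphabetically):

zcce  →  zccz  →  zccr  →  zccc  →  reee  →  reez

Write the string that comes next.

The successor of reez increments the rightmost position that isn't already c and resets every position after it to e.

reer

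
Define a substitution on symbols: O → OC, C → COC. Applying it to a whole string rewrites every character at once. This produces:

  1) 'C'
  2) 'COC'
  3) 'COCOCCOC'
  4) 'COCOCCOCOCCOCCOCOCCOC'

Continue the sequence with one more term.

Rewriting the 21 symbols of COCOCCOCOCCOCCOCOCCOC one by one yields COC OC COC OC COC COC OC COC OC COC COC OC COC COC OC COC OC COC COC OC COC; concatenated:

COCOCCOCOCCOCCOCOCCOCOCCOCCOCOCCOCCOCOCCOCOCCOCCOCOCCOC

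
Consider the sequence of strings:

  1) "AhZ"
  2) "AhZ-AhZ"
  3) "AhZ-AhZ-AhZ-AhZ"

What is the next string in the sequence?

Every step duplicates the string with '-' between the halves.
So the next term is two copies of AhZ-AhZ-AhZ-AhZ with '-' between the halves.

AhZ-AhZ-AhZ-AhZ-AhZ-AhZ-AhZ-AhZ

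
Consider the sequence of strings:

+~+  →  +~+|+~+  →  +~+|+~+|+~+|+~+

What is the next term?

Each string is two copies of the previous one joined by '|'.
So the next term is two copies of +~+|+~+|+~+|+~+ with '|' between the halves.

+~+|+~+|+~+|+~+|+~+|+~+|+~+|+~+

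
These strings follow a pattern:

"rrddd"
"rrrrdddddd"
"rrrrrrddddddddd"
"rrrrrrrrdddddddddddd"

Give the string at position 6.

Reading off run lengths: r runs 2, 4, 6, 8; d runs 3, 6, 9, 12 — each is linear in n (n = 1, 2, …).
Setting n = 6 gives 12, 18 characters in each block.

rrrrrrrrrrrrdddddddddddddddddd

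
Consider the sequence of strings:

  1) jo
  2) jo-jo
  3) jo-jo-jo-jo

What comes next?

jo-jo-jo-jo-jo-jo-jo-jo

s(k+1) = s(k)·-·s(k) — each term doubles the last with '-' between the halves.
One more doubling of jo-jo-jo-jo gives the answer.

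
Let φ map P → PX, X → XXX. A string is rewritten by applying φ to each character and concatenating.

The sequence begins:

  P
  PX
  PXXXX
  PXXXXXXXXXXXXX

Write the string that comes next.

PXXXXXXXXXXXXXXXXXXXXXXXXXXXXXXXXXXXXXXXX

φ(PXXXXXXXXXXXXX) expands symbol-by-symbol to PX XXX XXX XXX XXX XXX XXX XXX XXX XXX XXX XXX XXX XXX; joining the 14 pieces gives the next term.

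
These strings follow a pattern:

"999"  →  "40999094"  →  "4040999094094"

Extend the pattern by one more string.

Every step adds 40 to the front and 094 to the end of the previous string.
Applying this once more to 4040999094094:

404040999094094094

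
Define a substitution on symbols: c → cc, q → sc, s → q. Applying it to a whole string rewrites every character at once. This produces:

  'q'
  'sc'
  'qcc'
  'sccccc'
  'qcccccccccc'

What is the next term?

Apply φ to qcccccccccc symbol by symbol: q→sc, c→cc, c→cc, c→cc, c→cc, c→cc, c→cc, c→cc, c→cc, c→cc, c→cc; joined: sc cc cc cc cc cc cc cc cc cc cc.

sccccccccccccccccccccc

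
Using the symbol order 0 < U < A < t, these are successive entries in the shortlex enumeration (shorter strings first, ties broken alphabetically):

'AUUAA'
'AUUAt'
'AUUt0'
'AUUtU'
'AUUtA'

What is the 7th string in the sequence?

Continuing the enumeration 2 steps past AUUtA: AUUtA → AUUtt → (answer).

AUA00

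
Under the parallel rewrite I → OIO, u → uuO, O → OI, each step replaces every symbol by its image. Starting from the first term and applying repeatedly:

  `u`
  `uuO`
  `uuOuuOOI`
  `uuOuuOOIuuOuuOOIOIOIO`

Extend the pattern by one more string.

φ(uuOuuOOIuuOuuOOIOIOIO) expands symbol-by-symbol to uuO uuO OI uuO uuO OI OI OIO uuO uuO OI uuO uuO OI OI OIO OI OIO OI OIO OI; joining the 21 pieces gives the next term.

uuOuuOOIuuOuuOOIOIOIOuuOuuOOIuuOuuOOIOIOIOOIOIOOIOIOOI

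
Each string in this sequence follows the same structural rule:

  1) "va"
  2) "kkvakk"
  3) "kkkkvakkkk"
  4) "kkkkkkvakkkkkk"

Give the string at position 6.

Each term wraps the previous one in kk on the left and kk on the right.
From kkkkkkvakkkkkk, 2 further steps: kkkkkkvakkkkkk → kkkkkkkkvakkkkkkkk → (answer).

kkkkkkkkkkvakkkkkkkkkk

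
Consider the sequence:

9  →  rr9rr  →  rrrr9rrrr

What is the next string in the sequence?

rrrrrr9rrrrrr

Every step adds rr to the front and rr to the end of the previous string.
One more step from rrrr9rrrr gives the answer.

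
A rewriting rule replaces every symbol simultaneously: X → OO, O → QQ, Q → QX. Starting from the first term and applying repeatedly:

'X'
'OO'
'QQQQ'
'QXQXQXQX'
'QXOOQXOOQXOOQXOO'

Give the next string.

QXOOQQQQQXOOQQQQQXOOQQQQQXOOQQQQ

Replace each of the 16 characters of QXOOQXOOQXOOQXOO in place — QX OO QQ QQ QX OO QQ QQ QX OO QQ QQ QX OO QQ QQ — and concatenate.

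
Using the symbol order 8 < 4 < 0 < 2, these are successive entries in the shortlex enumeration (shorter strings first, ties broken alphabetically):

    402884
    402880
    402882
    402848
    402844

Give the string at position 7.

Continuing the enumeration 2 steps past 402844: 402844 → 402840 → (answer).

402842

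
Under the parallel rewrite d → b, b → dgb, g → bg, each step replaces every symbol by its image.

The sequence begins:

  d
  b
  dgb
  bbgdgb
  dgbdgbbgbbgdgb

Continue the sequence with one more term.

bbgdgbbbgdgbdgbbgdgbdgbbgbbgdgb

φ(dgbdgbbgbbgdgb) expands symbol-by-symbol to b bg dgb b bg dgb dgb bg dgb dgb bg b bg dgb; joining the 14 pieces gives the next term.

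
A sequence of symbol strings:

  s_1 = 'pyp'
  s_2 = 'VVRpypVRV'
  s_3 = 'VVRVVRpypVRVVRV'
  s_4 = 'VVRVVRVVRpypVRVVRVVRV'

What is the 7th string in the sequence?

Every step adds VVR to the front and VRV to the end of the previous string.
From VVRVVRVVRpypVRVVRVVRV, 3 further steps: VVRVVRVVRpypVRVVRVVRV → VVRVVRVVRVVRpypVRVVRVVRVVRV → VVRVVRVVRVVRVVRpypVRVVRVVRVVRVVRV → (answer).

VVRVVRVVRVVRVVRVVRpypVRVVRVVRVVRVVRVVRV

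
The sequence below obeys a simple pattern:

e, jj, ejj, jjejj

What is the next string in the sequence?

Each term (from the third on) is the two preceding terms concatenated in order: term 3 = e·jj = ejj.
The next term joins ejj and jjejj.

ejjjjejj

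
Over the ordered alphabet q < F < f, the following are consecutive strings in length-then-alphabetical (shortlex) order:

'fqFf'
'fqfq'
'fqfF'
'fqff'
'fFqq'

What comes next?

Find the rightmost character of fFqq below f, bump it to the next letter, and reset everything to its right to q.

fFqF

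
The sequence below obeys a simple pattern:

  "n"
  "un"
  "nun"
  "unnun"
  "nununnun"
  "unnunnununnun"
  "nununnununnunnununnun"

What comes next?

This is a Fibonacci-style word recurrence s(k) = s(k−2)·s(k−1): e.g. n·un = nun.
So term 8 is unnunnununnun·nununnununnunnununnun.

unnunnununnunnununnununnunnununnun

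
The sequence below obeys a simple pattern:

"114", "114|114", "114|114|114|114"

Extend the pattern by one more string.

s(k+1) = s(k)·|·s(k) — each term doubles the last with '|' between the halves.
One more doubling of 114|114|114|114 gives the answer.

114|114|114|114|114|114|114|114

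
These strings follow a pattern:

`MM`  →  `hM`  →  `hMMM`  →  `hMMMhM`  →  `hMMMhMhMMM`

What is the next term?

This is a Fibonacci-style word recurrence s(k) = s(k−1)·s(k−2): e.g. hM·MM = hMMM.
Continuing: hMMMhMhMMM · hMMMhM gives term 6.

hMMMhMhMMMhMMMhM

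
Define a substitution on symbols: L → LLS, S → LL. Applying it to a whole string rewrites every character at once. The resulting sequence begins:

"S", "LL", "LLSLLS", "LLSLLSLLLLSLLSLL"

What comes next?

LLSLLSLLLLSLLSLLLLSLLSLLSLLSLLLLSLLSLLLLSLLS

φ(LLSLLSLLLLSLLSLL) expands symbol-by-symbol to LLS LLS LL LLS LLS LL LLS LLS LLS LLS LL LLS LLS LL LLS LLS; joining the 16 pieces gives the next term.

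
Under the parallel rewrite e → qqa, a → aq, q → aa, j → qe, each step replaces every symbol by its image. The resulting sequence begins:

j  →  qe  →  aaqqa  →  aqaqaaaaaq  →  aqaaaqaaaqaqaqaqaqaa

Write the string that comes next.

aqaaaqaqaqaaaqaqaqaaaqaaaqaaaqaaaqaaaqaq

Applying the rule to each of the 20 symbols of aqaaaqaaaqaqaqaqaqaa gives the pieces aq aa aq aq aq aa aq aq aq aa aq aa aq aa aq aa aq aa aq aq, which concatenate to the answer.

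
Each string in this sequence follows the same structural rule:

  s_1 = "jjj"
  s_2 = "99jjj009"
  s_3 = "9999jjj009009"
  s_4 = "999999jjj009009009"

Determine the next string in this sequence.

99999999jjj009009009009

Every step adds 99 to the front and 009 to the end of the previous string.
One more step from 999999jjj009009009 gives the answer.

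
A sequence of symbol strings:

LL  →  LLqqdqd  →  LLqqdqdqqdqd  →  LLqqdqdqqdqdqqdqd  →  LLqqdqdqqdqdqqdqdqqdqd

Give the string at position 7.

The strings grow by a fixed suffix qqdqd each time.
From LLqqdqdqqdqdqqdqdqqdqd, 2 further steps: LLqqdqdqqdqdqqdqdqqdqd → LLqqdqdqqdqdqqdqdqqdqdqqdqd → (answer).

LLqqdqdqqdqdqqdqdqqdqdqqdqdqqdqd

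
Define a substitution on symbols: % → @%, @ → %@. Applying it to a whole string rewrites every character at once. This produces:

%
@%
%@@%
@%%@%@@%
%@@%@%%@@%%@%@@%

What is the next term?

Rewriting the 16 symbols of %@@%@%%@@%%@%@@% one by one yields @% %@ %@ @% %@ @% @% %@ %@ @% @% %@ @% %@ %@ @%; concatenated:

@%%@%@@%%@@%@%%@%@@%@%%@@%%@%@@%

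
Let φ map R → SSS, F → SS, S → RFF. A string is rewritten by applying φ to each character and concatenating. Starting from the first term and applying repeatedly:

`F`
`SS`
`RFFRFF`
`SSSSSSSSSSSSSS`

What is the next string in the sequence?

Replace each of the 14 characters of SSSSSSSSSSSSSS in place — RFF RFF RFF RFF RFF RFF RFF RFF RFF RFF RFF RFF RFF RFF — and concatenate.

RFFRFFRFFRFFRFFRFFRFFRFFRFFRFFRFFRFFRFFRFF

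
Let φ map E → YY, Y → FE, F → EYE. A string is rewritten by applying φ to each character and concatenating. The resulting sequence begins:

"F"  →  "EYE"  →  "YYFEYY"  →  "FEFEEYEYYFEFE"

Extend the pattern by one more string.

Rewriting the 13 symbols of FEFEEYEYYFEFE one by one yields EYE YY EYE YY YY FE YY FE FE EYE YY EYE YY; concatenated:

EYEYYEYEYYYYFEYYFEFEEYEYYEYEYY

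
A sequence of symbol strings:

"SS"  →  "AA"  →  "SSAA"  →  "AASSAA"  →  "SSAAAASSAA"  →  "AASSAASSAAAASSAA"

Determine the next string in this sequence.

SSAAAASSAAAASSAASSAAAASSAA

Each term (from the third on) is the two preceding terms concatenated in order: term 3 = SS·AA = SSAA.
The next term joins SSAAAASSAA and AASSAASSAAAASSAA.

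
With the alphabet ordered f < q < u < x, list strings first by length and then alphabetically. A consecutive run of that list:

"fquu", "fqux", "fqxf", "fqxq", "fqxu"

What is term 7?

Continuing the enumeration 2 steps past fqxu: fqxu → fqxx → (answer).

fuff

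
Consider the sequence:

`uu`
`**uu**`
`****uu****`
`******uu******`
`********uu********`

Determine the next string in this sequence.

Each term wraps the previous one in ** on the left and ** on the right.
Applying this once more to ********uu********:

**********uu**********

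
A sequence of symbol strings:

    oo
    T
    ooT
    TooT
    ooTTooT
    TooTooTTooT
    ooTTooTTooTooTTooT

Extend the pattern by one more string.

This is a Fibonacci-style word recurrence s(k) = s(k−2)·s(k−1): e.g. oo·T = ooT.
So term 8 is TooTooTTooT·ooTTooTTooTooTTooT.

TooTooTTooTooTTooTTooTooTTooT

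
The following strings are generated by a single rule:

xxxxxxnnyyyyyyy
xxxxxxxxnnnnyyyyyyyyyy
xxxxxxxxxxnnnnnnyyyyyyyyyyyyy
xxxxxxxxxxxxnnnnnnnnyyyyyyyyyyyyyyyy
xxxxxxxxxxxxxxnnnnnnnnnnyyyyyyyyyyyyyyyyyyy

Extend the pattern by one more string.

xxxxxxxxxxxxxxxxnnnnnnnnnnnnyyyyyyyyyyyyyyyyyyyyyy

Reading off run lengths: x runs 6, 8, 10, 12, 14; n runs 2, 4, 6, 8, 10; y runs 7, 10, 13, 16, 19 — each is linear in n, where the shown terms are n = 2, 3, 4, 5, 6.
For the next term, n = 7, so the run lengths are 16, 12, 22.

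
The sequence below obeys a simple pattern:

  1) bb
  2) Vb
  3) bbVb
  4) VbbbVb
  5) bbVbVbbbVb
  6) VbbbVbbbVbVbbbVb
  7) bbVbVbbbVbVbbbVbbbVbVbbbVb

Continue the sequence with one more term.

This is a Fibonacci-style word recurrence s(k) = s(k−2)·s(k−1): e.g. bb·Vb = bbVb.
So term 8 is VbbbVbbbVbVbbbVb·bbVbVbbbVbVbbbVbbbVbVbbbVb.

VbbbVbbbVbVbbbVbbbVbVbbbVbVbbbVbbbVbVbbbVb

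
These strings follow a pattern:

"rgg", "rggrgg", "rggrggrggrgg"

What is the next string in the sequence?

s(k+1) = s(k)·s(k) — each term doubles the last.
Doubling rggrggrggrgg:

rggrggrggrggrggrggrggrgg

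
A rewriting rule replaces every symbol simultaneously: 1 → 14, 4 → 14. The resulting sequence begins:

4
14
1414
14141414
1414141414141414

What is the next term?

Applying the rule to each of the 16 symbols of 1414141414141414 gives the pieces 14 14 14 14 14 14 14 14 14 14 14 14 14 14 14 14, which concatenate to the answer.

14141414141414141414141414141414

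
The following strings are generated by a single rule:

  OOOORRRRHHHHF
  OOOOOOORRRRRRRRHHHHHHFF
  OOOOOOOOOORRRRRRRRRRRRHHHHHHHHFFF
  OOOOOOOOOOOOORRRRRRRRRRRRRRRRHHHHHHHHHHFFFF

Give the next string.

OOOOOOOOOOOOOOOORRRRRRRRRRRRRRRRRRRRHHHHHHHHHHHHFFFFF

Each string has the form O^{3n+1} R^{4n} H^{2n+2} F^{n} (n = 1, 2, …).
At n = 5 the blocks have lengths 16, 20, 12, 5.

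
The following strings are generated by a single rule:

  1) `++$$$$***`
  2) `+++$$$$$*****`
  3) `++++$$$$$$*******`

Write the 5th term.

++++++$$$$$$$$***********

Reading off run lengths: + runs 2, 3, 4; $ runs 4, 5, 6; * runs 3, 5, 7 — each is linear in n, where the shown terms are n = 2, 3, 4.
For term 5, n = 6, so the run lengths are 6, 8, 11.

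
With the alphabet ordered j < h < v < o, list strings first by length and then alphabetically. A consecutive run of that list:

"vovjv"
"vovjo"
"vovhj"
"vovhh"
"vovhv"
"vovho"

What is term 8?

Stepping forward 2 times from vovho: vovho → vovvj, then the target.

vovvh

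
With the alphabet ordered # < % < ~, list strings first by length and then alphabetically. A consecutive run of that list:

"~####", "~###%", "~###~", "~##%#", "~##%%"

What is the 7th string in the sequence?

Stepping forward 2 times from ~##%%: ~##%% → ~##%~, then the target.

~##~#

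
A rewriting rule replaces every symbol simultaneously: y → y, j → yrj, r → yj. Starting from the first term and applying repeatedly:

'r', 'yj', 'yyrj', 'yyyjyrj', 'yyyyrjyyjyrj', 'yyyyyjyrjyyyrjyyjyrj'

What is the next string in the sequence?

Applying the rule to each of the 20 symbols of yyyyyjyrjyyyrjyyjyrj gives the pieces y y y y y yrj y yj yrj y y y yj yrj y y yrj y yj yrj, which concatenate to the answer.

yyyyyyrjyyjyrjyyyyjyrjyyyrjyyjyrj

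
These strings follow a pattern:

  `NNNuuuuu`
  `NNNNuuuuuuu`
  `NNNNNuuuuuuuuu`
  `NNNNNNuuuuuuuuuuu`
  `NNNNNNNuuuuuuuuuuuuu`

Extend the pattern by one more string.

Term n consists of n+1 N's, followed by 2n+1 u's, where the shown terms are n = 2, 3, 4, 5, 6.
Setting n = 7 gives 8, 15 characters in each block.

NNNNNNNNuuuuuuuuuuuuuuu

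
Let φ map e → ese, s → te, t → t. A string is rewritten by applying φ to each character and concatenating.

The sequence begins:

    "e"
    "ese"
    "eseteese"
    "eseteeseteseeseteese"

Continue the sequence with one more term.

eseteeseteseeseteeseteseteeseeseteeseteseeseteese

Applying the rule to each of the 20 symbols of eseteeseteseeseteese gives the pieces ese te ese t ese ese te ese t ese te ese ese te ese t ese ese te ese, which concatenate to the answer.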